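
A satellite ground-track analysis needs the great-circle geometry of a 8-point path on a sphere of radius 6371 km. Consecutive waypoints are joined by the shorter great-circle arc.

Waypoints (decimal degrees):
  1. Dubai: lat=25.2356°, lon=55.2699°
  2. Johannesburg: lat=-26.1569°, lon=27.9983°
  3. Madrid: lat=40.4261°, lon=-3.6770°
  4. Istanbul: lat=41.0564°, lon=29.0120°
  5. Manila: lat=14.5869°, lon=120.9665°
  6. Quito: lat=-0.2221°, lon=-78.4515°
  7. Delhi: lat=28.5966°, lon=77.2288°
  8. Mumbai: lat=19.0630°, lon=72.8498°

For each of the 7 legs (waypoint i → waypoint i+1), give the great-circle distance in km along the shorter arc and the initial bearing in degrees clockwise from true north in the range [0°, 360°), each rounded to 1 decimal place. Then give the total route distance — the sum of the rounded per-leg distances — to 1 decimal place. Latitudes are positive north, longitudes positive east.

Leg 1: φ1=0.4404443, φ2=-0.4565240, Δφ=-0.8969683, Δλ=-0.4759792 rad; a=sin²(Δφ/2)+cosφ1·cosφ2·sin²(Δλ/2)=0.2331341059; c=2·atan2(√a, √(1-a))=1.007788973; dist=6371·c=6420.624 ≈ 6420.6 km; running total=6420.6 km
Leg 1 bearing: y=sinΔλ·cosφ2=-0.41128395, x=cosφ1·sinφ2-sinφ1·cosφ2·cosΔλ=-0.73890181; θ=atan2(y, x)=-150.8990° <0 so +360° → 209.1010° ≈ 209.1°
Leg 2: φ1=-0.4565240, φ2=0.7055685, Δφ=1.1620926, Δλ=-0.5528383 rad; a=sin²(Δφ/2)+cosφ1·cosφ2·sin²(Δλ/2)=0.3521817583; c=2·atan2(√a, √(1-a))=1.270674612; dist=6371·c=8095.468 ≈ 8095.5 km; running total=14516.1 km
Leg 2 bearing: y=sinΔλ·cosφ2=-0.39973236, x=cosφ1·sinφ2-sinφ1·cosφ2·cosΔλ=0.86764803; θ=atan2(y, x)=-24.7359° <0 so +360° → 335.2641° ≈ 335.3°
Leg 3: φ1=0.7055685, φ2=0.7165694, Δφ=0.0110008, Δλ=0.5705307 rad; a=sin²(Δφ/2)+cosφ1·cosφ2·sin²(Δλ/2)=0.0454889153; c=2·atan2(√a, √(1-a))=0.429864639; dist=6371·c=2738.668 ≈ 2738.7 km; running total=17254.8 km
Leg 3 bearing: y=sinΔλ·cosφ2=0.40725363, x=cosφ1·sinφ2-sinφ1·cosφ2·cosΔλ=0.08844874; θ=atan2(y, x)=77.7466° ≈ 77.7°
Leg 4: φ1=0.7165694, φ2=0.2545894, Δφ=-0.4619799, Δλ=1.6049088 rad; a=sin²(Δφ/2)+cosφ1·cosφ2·sin²(Δλ/2)=0.4297373793; c=2·atan2(√a, √(1-a))=1.429804426; dist=6371·c=9109.284 ≈ 9109.3 km; running total=26364.1 km
Leg 4 bearing: y=sinΔλ·cosφ2=0.96720376, x=cosφ1·sinφ2-sinφ1·cosφ2·cosΔλ=0.21158816; θ=atan2(y, x)=77.6602° ≈ 77.7°
Leg 5: φ1=0.2545894, φ2=-0.0038764, Δφ=-0.2584658, Δλ=-3.4805007 rad; a=sin²(Δφ/2)+cosφ1·cosφ2·sin²(Δλ/2)=0.9568439588; c=2·atan2(√a, √(1-a))=2.723064022; dist=6371·c=17348.641 ≈ 17348.6 km; running total=43712.7 km
Leg 5 bearing: y=sinΔλ·cosφ2=0.33245494, x=cosφ1·sinφ2-sinφ1·cosφ2·cosΔλ=0.23376934; θ=atan2(y, x)=54.8866° ≈ 54.9°
Leg 6: φ1=-0.0038764, φ2=0.4991048, Δφ=0.5029812, Δλ=2.7171338 rad; a=sin²(Δφ/2)+cosφ1·cosφ2·sin²(Δλ/2)=0.9009737713; c=2·atan2(√a, √(1-a))=2.501344509; dist=6371·c=15936.066 ≈ 15936.1 km; running total=59648.8 km
Leg 6 bearing: y=sinΔλ·cosφ2=0.36158941, x=cosφ1·sinφ2-sinφ1·cosφ2·cosΔλ=0.47553469; θ=atan2(y, x)=37.2488° ≈ 37.2°
Leg 7: φ1=0.4991048, φ2=0.3327121, Δφ=-0.1663927, Δλ=-0.0764280 rad; a=sin²(Δφ/2)+cosφ1·cosφ2·sin²(Δλ/2)=0.0081169422; c=2·atan2(√a, √(1-a))=0.180432806; dist=6371·c=1149.537 ≈ 1149.5 km; running total=60798.3 km
Leg 7 bearing: y=sinΔλ·cosφ2=-0.07216636, x=cosφ1·sinφ2-sinφ1·cosφ2·cosΔλ=-0.16430535; θ=atan2(y, x)=-156.2879° <0 so +360° → 203.7121° ≈ 203.7°

Leg 1: dist=6420.6 km, bearing=209.1°
Leg 2: dist=8095.5 km, bearing=335.3°
Leg 3: dist=2738.7 km, bearing=77.7°
Leg 4: dist=9109.3 km, bearing=77.7°
Leg 5: dist=17348.6 km, bearing=54.9°
Leg 6: dist=15936.1 km, bearing=37.2°
Leg 7: dist=1149.5 km, bearing=203.7°
Total: 60798.3 km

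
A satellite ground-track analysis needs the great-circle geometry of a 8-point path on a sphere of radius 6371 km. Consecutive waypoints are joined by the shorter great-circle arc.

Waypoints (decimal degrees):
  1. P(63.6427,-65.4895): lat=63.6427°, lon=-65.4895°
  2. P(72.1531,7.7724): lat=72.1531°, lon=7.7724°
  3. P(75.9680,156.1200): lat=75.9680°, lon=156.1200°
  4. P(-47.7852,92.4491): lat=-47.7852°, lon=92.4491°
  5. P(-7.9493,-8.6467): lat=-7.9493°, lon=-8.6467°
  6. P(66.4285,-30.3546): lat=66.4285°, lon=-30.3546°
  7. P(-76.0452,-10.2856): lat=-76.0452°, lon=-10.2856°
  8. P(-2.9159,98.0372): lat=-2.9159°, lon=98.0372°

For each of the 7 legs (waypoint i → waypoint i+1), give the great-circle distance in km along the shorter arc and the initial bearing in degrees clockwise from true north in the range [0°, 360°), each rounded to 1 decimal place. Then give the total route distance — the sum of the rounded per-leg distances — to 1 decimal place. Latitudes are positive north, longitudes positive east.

Leg 1: dist=2986.7 km, bearing=40.5°
Leg 2: dist=3409.1 km, bearing=14.4°
Leg 3: dist=14484.4 km, bearing=232.1°
Leg 4: dist=10170.9 km, bearing=256.5°
Leg 5: dist=8455.5 km, bearing=351.2°
Leg 6: dist=15904.0 km, bearing=172.1°
Leg 7: dist=10175.4 km, bearing=108.5°
Total: 65586.0 km

Leg 1: φ1=1.1107747, φ2=1.2593092, Δφ=0.1485345, Δλ=1.2786614 rad; a=sin²(Δφ/2)+cosφ1·cosφ2·sin²(Δλ/2)=0.0539447234; c=2·atan2(√a, √(1-a))=0.468801232; dist=6371·c=2986.733 ≈ 2986.7 km; running total=2986.7 km
Leg 1 bearing: y=sinΔλ·cosφ2=0.29348962, x=cosφ1·sinφ2-sinφ1·cosφ2·cosΔλ=0.34351507; θ=atan2(y, x)=40.5096° ≈ 40.5°
Leg 2: φ1=1.2593092, φ2=1.3258917, Δφ=0.0665826, Δλ=2.5891541 rad; a=sin²(Δφ/2)+cosφ1·cosφ2·sin²(Δλ/2)=0.0698900540; c=2·atan2(√a, √(1-a))=0.535095585; dist=6371·c=3409.094 ≈ 3409.1 km; running total=6395.8 km
Leg 2 bearing: y=sinΔλ·cosφ2=0.12723641, x=cosφ1·sinφ2-sinφ1·cosφ2·cosΔλ=0.49379412; θ=atan2(y, x)=14.4492° ≈ 14.4°
Leg 3: φ1=1.3258917, φ2=-0.8340091, Δφ=-2.1599008, Δλ=-1.1112668 rad; a=sin²(Δφ/2)+cosφ1·cosφ2·sin²(Δλ/2)=0.8231370845; c=2·atan2(√a, √(1-a))=2.273488148; dist=6371·c=14484.393 ≈ 14484.4 km; running total=20880.2 km
Leg 3 bearing: y=sinΔλ·cosφ2=-0.60220864, x=cosφ1·sinφ2-sinφ1·cosφ2·cosΔλ=-0.46869441; θ=atan2(y, x)=-127.8934° <0 so +360° → 232.1066° ≈ 232.1°
Leg 4: φ1=-0.8340091, φ2=-0.1387415, Δφ=0.6952676, Δλ=-1.7644546 rad; a=sin²(Δφ/2)+cosφ1·cosφ2·sin²(Δλ/2)=0.5128200139; c=2·atan2(√a, √(1-a))=1.596439165; dist=6371·c=10170.914 ≈ 10170.9 km; running total=31051.1 km
Leg 4 bearing: y=sinΔλ·cosφ2=-0.97187723, x=cosφ1·sinφ2-sinφ1·cosφ2·cosΔλ=-0.23408809; θ=atan2(y, x)=-103.5424° <0 so +360° → 256.4576° ≈ 256.5°
Leg 5: φ1=-0.1387415, φ2=1.1593960, Δφ=1.2981375, Δλ=-0.3788743 rad; a=sin²(Δφ/2)+cosφ1·cosφ2·sin²(Δλ/2)=0.3793971433; c=2·atan2(√a, √(1-a))=1.327188271; dist=6371·c=8455.516 ≈ 8455.5 km; running total=39506.6 km
Leg 5 bearing: y=sinΔλ·cosφ2=-0.14791043, x=cosφ1·sinφ2-sinφ1·cosφ2·cosΔλ=0.95913623; θ=atan2(y, x)=-8.7666° <0 so +360° → 351.2334° ≈ 351.2°
Leg 6: φ1=1.1593960, φ2=-1.3272391, Δφ=-2.4866352, Δλ=0.3502701 rad; a=sin²(Δφ/2)+cosφ1·cosφ2·sin²(Δλ/2)=0.8994647292; c=2·atan2(√a, √(1-a))=2.496309425; dist=6371·c=15903.987 ≈ 15904.0 km; running total=55410.6 km
Leg 6 bearing: y=sinΔλ·cosφ2=0.08275318, x=cosφ1·sinφ2-sinφ1·cosφ2·cosΔλ=-0.59570432; θ=atan2(y, x)=172.0913° ≈ 172.1°
Leg 7: φ1=-1.3272391, φ2=-0.0508921, Δφ=1.2763471, Δλ=1.8905895 rad; a=sin²(Δφ/2)+cosφ1·cosφ2·sin²(Δλ/2)=0.5131727522; c=2·atan2(√a, √(1-a))=1.597144880; dist=6371·c=10175.410 ≈ 10175.4 km; running total=65586.0 km
Leg 7 bearing: y=sinΔλ·cosφ2=0.94807137, x=cosφ1·sinφ2-sinφ1·cosφ2·cosΔλ=-0.31696464; θ=atan2(y, x)=108.4861° ≈ 108.5°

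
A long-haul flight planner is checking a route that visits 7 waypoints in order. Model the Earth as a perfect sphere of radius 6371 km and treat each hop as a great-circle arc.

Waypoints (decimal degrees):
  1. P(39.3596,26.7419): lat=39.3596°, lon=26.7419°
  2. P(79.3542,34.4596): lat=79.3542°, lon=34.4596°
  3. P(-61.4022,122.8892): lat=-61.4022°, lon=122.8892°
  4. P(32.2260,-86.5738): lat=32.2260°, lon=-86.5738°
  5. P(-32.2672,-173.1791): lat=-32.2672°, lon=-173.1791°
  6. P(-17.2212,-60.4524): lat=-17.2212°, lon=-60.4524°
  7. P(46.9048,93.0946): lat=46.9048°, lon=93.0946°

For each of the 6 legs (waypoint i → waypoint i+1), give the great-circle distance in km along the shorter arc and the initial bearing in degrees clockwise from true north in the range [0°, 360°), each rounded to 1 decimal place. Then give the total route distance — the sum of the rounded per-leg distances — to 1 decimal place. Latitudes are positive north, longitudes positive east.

Leg 1: φ1=0.6869546, φ2=1.3849921, Δφ=0.6980375, Δλ=0.1346993 rad; a=sin²(Δφ/2)+cosφ1·cosφ2·sin²(Δλ/2)=0.1175944069; c=2·atan2(√a, √(1-a))=0.700048121; dist=6371·c=4460.007 ≈ 4460.0 km; running total=4460.0 km
Leg 1 bearing: y=sinΔλ·cosφ2=0.02480876, x=cosφ1·sinφ2-sinφ1·cosφ2·cosΔλ=0.64377665; θ=atan2(y, x)=2.2069° ≈ 2.2°
Leg 2: φ1=1.3849921, φ2=-1.0716706, Δφ=-2.4566626, Δλ=1.5433877 rad; a=sin²(Δφ/2)+cosφ1·cosφ2·sin²(Δλ/2)=0.9302329290; c=2·atan2(√a, √(1-a))=2.606979624; dist=6371·c=16609.067 ≈ 16609.1 km; running total=21069.1 km
Leg 2 bearing: y=sinΔλ·cosφ2=0.47847836, x=cosφ1·sinφ2-sinφ1·cosφ2·cosΔλ=-0.17509130; θ=atan2(y, x)=110.0993° ≈ 110.1°
Leg 3: φ1=-1.0716706, φ2=0.5624498, Δφ=1.6341204, Δλ=-3.6558190 rad; a=sin²(Δφ/2)+cosφ1·cosφ2·sin²(Δλ/2)=0.9103787902; c=2·atan2(√a, √(1-a))=2.533532203; dist=6371·c=16141.134 ≈ 16141.1 km; running total=37210.2 km
Leg 3 bearing: y=sinΔλ·cosφ2=0.41609078, x=cosφ1·sinφ2-sinφ1·cosφ2·cosΔλ=-0.39144023; θ=atan2(y, x)=133.2515° ≈ 133.3°
Leg 4: φ1=0.5624498, φ2=-0.5631689, Δφ=-1.1256187, Δλ=-1.5115476 rad; a=sin²(Δφ/2)+cosφ1·cosφ2·sin²(Δλ/2)=0.6211672167; c=2·atan2(√a, √(1-a))=1.815567612; dist=6371·c=11566.981 ≈ 11567.0 km; running total=48777.2 km
Leg 4 bearing: y=sinΔλ·cosφ2=-0.84408389, x=cosφ1·sinφ2-sinφ1·cosφ2·cosΔλ=-0.47832668; θ=atan2(y, x)=-119.5394° <0 so +360° → 240.4606° ≈ 240.5°
Leg 5: φ1=-0.5631689, φ2=-0.3005666, Δφ=0.2626022, Δλ=1.9674521 rad; a=sin²(Δφ/2)+cosφ1·cosφ2·sin²(Δλ/2)=0.5769850665; c=2·atan2(√a, √(1-a))=1.725381399; dist=6371·c=10992.405 ≈ 10992.4 km; running total=59769.6 km
Leg 5 bearing: y=sinΔλ·cosφ2=0.88100781, x=cosφ1·sinφ2-sinφ1·cosφ2·cosΔλ=-0.44734600; θ=atan2(y, x)=116.9199° ≈ 116.9°
Leg 6: φ1=-0.3005666, φ2=0.8186432, Δφ=1.1192098, Δλ=2.6799007 rad; a=sin²(Δφ/2)+cosφ1·cosφ2·sin²(Δλ/2)=0.9002239318; c=2·atan2(√a, √(1-a))=2.498838356; dist=6371·c=15920.099 ≈ 15920.1 km; running total=75689.7 km
Leg 6 bearing: y=sinΔλ·cosφ2=0.30434631, x=cosφ1·sinφ2-sinφ1·cosφ2·cosΔλ=0.51638798; θ=atan2(y, x)=30.5140° ≈ 30.5°

Leg 1: dist=4460.0 km, bearing=2.2°
Leg 2: dist=16609.1 km, bearing=110.1°
Leg 3: dist=16141.1 km, bearing=133.3°
Leg 4: dist=11567.0 km, bearing=240.5°
Leg 5: dist=10992.4 km, bearing=116.9°
Leg 6: dist=15920.1 km, bearing=30.5°
Total: 75689.7 km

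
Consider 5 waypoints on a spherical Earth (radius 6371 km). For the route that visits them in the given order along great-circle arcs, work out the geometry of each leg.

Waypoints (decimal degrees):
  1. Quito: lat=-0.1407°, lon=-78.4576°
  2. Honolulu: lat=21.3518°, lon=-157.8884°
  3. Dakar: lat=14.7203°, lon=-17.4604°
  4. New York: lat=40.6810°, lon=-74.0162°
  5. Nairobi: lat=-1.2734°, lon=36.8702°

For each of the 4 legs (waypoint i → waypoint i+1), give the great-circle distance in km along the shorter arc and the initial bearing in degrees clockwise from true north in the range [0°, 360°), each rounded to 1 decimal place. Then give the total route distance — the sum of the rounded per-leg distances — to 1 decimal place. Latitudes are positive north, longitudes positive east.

Leg 1: φ1=-0.0024557, φ2=0.3726592, Δφ=0.3751149, Δλ=-1.3863290 rad; a=sin²(Δφ/2)+cosφ1·cosφ2·sin²(Δλ/2)=0.4150306888; c=2·atan2(√a, √(1-a))=1.400028941; dist=6371·c=8919.584 ≈ 8919.6 km; running total=8919.6 km
Leg 1 bearing: y=sinΔλ·cosφ2=-0.91556103, x=cosφ1·sinφ2-sinφ1·cosφ2·cosΔλ=0.36451182; θ=atan2(y, x)=-68.2910° <0 so +360° → 291.7090° ≈ 291.7°
Leg 2: φ1=0.3726592, φ2=0.2569177, Δφ=-0.1157415, Δλ=2.4509310 rad; a=sin²(Δφ/2)+cosφ1·cosφ2·sin²(Δλ/2)=0.8009185675; c=2·atan2(√a, √(1-a))=2.216595837; dist=6371·c=14121.932 ≈ 14121.9 km; running total=23041.5 km
Leg 2 bearing: y=sinΔλ·cosφ2=0.61613806, x=cosφ1·sinφ2-sinφ1·cosφ2·cosΔλ=0.50810033; θ=atan2(y, x)=50.4892° ≈ 50.5°
Leg 3: φ1=0.2569177, φ2=0.7100174, Δφ=0.4530997, Δλ=-0.9870849 rad; a=sin²(Δφ/2)+cosφ1·cosφ2·sin²(Δλ/2)=0.2150687665; c=2·atan2(√a, √(1-a))=0.964457849; dist=6371·c=6144.561 ≈ 6144.6 km; running total=29186.1 km
Leg 3 bearing: y=sinΔλ·cosφ2=-0.63278510, x=cosφ1·sinφ2-sinφ1·cosφ2·cosΔλ=0.52425165; θ=atan2(y, x)=-50.3588° <0 so +360° → 309.6412° ≈ 309.6°
Leg 4: φ1=0.7100174, φ2=-0.0222250, Δφ=-0.7322424, Δλ=1.9353328 rad; a=sin²(Δφ/2)+cosφ1·cosφ2·sin²(Δλ/2)=0.6423918172; c=2·atan2(√a, √(1-a))=1.859577035; dist=6371·c=11847.365 ≈ 11847.4 km; running total=41033.5 km
Leg 4 bearing: y=sinΔλ·cosφ2=0.93405839, x=cosφ1·sinφ2-sinφ1·cosφ2·cosΔλ=0.21548367; θ=atan2(y, x)=77.0094° ≈ 77.0°

Leg 1: dist=8919.6 km, bearing=291.7°
Leg 2: dist=14121.9 km, bearing=50.5°
Leg 3: dist=6144.6 km, bearing=309.6°
Leg 4: dist=11847.4 km, bearing=77.0°
Total: 41033.5 km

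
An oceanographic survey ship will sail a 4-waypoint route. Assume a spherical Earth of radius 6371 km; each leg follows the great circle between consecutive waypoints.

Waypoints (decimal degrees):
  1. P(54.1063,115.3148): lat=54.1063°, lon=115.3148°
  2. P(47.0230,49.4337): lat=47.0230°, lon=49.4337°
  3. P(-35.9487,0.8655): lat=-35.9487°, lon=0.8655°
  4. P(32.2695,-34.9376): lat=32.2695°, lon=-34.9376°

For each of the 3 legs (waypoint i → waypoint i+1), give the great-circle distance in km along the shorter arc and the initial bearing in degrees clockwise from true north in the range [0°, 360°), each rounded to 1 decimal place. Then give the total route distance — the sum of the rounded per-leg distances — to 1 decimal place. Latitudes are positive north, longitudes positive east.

Leg 1: dist=4546.3 km, bearing=288.1°
Leg 2: dist=10417.6 km, bearing=217.5°
Leg 3: dist=8452.1 km, bearing=329.4°
Total: 23416.0 km

Leg 1: φ1=0.9443331, φ2=0.8207062, Δφ=-0.1236269, Δλ=-1.1498421 rad; a=sin²(Δφ/2)+cosφ1·cosφ2·sin²(Δλ/2)=0.1219927687; c=2·atan2(√a, √(1-a))=0.713593740; dist=6371·c=4546.306 ≈ 4546.3 km; running total=4546.3 km
Leg 1 bearing: y=sinΔλ·cosφ2=-0.62219151, x=cosφ1·sinφ2-sinφ1·cosφ2·cosΔλ=0.20327286; θ=atan2(y, x)=-71.9075° <0 so +360° → 288.0925° ≈ 288.1°
Leg 2: φ1=0.8207062, φ2=-0.6274232, Δφ=-1.4481294, Δλ=-0.8476750 rad; a=sin²(Δφ/2)+cosφ1·cosφ2·sin²(Δλ/2)=0.5321611458; c=2·atan2(√a, √(1-a))=1.635163055; dist=6371·c=10417.624 ≈ 10417.6 km; running total=14963.9 km
Leg 2 bearing: y=sinΔλ·cosφ2=-0.60694990, x=cosφ1·sinφ2-sinφ1·cosφ2·cosΔλ=-0.79213286; θ=atan2(y, x)=-142.5399° <0 so +360° → 217.4601° ≈ 217.5°
Leg 3: φ1=-0.6274232, φ2=0.5632090, Δφ=1.1906322, Δλ=-0.6248820 rad; a=sin²(Δφ/2)+cosφ1·cosφ2·sin²(Δλ/2)=0.3791383591; c=2·atan2(√a, √(1-a))=1.326654920; dist=6371·c=8452.118 ≈ 8452.1 km; running total=23416.0 km
Leg 3 bearing: y=sinΔλ·cosφ2=-0.49464582, x=cosφ1·sinφ2-sinφ1·cosφ2·cosΔλ=0.83480259; θ=atan2(y, x)=-30.6480° <0 so +360° → 329.3520° ≈ 329.4°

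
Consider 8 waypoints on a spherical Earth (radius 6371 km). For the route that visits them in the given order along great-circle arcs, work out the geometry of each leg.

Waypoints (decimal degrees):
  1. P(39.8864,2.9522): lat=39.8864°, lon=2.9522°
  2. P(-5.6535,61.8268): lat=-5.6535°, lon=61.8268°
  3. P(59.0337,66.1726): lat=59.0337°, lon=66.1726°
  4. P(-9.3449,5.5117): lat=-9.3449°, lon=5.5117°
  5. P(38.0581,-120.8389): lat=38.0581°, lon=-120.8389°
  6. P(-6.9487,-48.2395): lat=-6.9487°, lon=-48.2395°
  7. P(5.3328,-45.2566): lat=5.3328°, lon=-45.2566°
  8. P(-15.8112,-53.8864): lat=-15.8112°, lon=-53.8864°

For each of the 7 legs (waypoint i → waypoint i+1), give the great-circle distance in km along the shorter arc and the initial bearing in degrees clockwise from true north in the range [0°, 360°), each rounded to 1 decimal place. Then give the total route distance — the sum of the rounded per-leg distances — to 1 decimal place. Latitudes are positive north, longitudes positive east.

Leg 1: dist=7854.6 km, bearing=115.5°
Leg 2: dist=7203.3 km, bearing=2.5°
Leg 3: dist=9308.3 km, bearing=239.9°
Leg 4: dist=13799.1 km, bearing=310.0°
Leg 5: dist=8989.2 km, bearing=106.4°
Leg 6: dist=1405.2 km, bearing=13.7°
Leg 7: dist=2535.8 km, bearing=201.9°
Total: 51095.5 km

Leg 1: φ1=0.6961490, φ2=-0.0986722, Δφ=-0.7948212, Δλ=1.0275556 rad; a=sin²(Δφ/2)+cosφ1·cosφ2·sin²(Δλ/2)=0.3342328532; c=2·atan2(√a, √(1-a))=1.232866945; dist=6371·c=7854.595 ≈ 7854.6 km; running total=7854.6 km
Leg 1 bearing: y=sinΔλ·cosφ2=0.85187412, x=cosφ1·sinφ2-sinφ1·cosφ2·cosΔλ=-0.40545715; θ=atan2(y, x)=115.4525° ≈ 115.5°
Leg 2: φ1=-0.0986722, φ2=1.0303324, Δφ=1.1290046, Δλ=0.0758485 rad; a=sin²(Δφ/2)+cosφ1·cosφ2·sin²(Δλ/2)=0.2869561620; c=2·atan2(√a, √(1-a))=1.130632507; dist=6371·c=7203.260 ≈ 7203.3 km; running total=15057.9 km
Leg 2 bearing: y=sinΔλ·cosφ2=0.03898922, x=cosφ1·sinφ2-sinφ1·cosφ2·cosΔλ=0.90384132; θ=atan2(y, x)=2.4701° ≈ 2.5°
Leg 3: φ1=1.0303324, φ2=-0.1630993, Δφ=-1.1934317, Δλ=-1.0587324 rad; a=sin²(Δφ/2)+cosφ1·cosφ2·sin²(Δλ/2)=0.4452346806; c=2·atan2(√a, √(1-a))=1.461045491; dist=6371·c=9308.321 ≈ 9308.3 km; running total=24366.2 km
Leg 3 bearing: y=sinΔλ·cosφ2=-0.86016611, x=cosφ1·sinφ2-sinφ1·cosφ2·cosΔλ=-0.49811375; θ=atan2(y, x)=-120.0747° <0 so +360° → 239.9253° ≈ 239.9°
Leg 4: φ1=-0.1630993, φ2=0.6642392, Δφ=0.8273384, Δλ=-2.2052340 rad; a=sin²(Δφ/2)+cosφ1·cosφ2·sin²(Δλ/2)=0.7803042335; c=2·atan2(√a, √(1-a))=2.165916736; dist=6371·c=13799.056 ≈ 13799.1 km; running total=38165.3 km
Leg 4 bearing: y=sinΔλ·cosφ2=-0.63416477, x=cosφ1·sinφ2-sinφ1·cosφ2·cosΔλ=0.53249713; θ=atan2(y, x)=-49.9804° <0 so +360° → 310.0196° ≈ 310.0°
Leg 5: φ1=0.6642392, φ2=-0.1212777, Δφ=-0.7855168, Δλ=1.2670986 rad; a=sin²(Δφ/2)+cosφ1·cosφ2·sin²(Δλ/2)=0.4204204343; c=2·atan2(√a, √(1-a))=1.410957458; dist=6371·c=8989.210 ≈ 8989.2 km; running total=47154.5 km
Leg 5 bearing: y=sinΔλ·cosφ2=0.94722820, x=cosφ1·sinφ2-sinφ1·cosφ2·cosΔλ=-0.27825727; θ=atan2(y, x)=106.3707° ≈ 106.4°
Leg 6: φ1=-0.1212777, φ2=0.0930749, Δφ=0.2143526, Δλ=0.0520614 rad; a=sin²(Δφ/2)+cosφ1·cosφ2·sin²(Δλ/2)=0.0121124044; c=2·atan2(√a, √(1-a))=0.220559527; dist=6371·c=1405.185 ≈ 1405.2 km; running total=48559.7 km
Leg 6 bearing: y=sinΔλ·cosφ2=0.05181267, x=cosφ1·sinφ2-sinφ1·cosφ2·cosΔλ=0.21255169; θ=atan2(y, x)=13.6995° ≈ 13.7°
Leg 7: φ1=0.0930749, φ2=-0.2759575, Δφ=-0.3690324, Δλ=-0.1506184 rad; a=sin²(Δφ/2)+cosφ1·cosφ2·sin²(Δλ/2)=0.0390846115; c=2·atan2(√a, √(1-a))=0.398018605; dist=6371·c=2535.777 ≈ 2535.8 km; running total=51095.5 km
Leg 7 bearing: y=sinΔλ·cosφ2=-0.14437242, x=cosφ1·sinφ2-sinφ1·cosφ2·cosΔλ=-0.35970074; θ=atan2(y, x)=-158.1310° <0 so +360° → 201.8690° ≈ 201.9°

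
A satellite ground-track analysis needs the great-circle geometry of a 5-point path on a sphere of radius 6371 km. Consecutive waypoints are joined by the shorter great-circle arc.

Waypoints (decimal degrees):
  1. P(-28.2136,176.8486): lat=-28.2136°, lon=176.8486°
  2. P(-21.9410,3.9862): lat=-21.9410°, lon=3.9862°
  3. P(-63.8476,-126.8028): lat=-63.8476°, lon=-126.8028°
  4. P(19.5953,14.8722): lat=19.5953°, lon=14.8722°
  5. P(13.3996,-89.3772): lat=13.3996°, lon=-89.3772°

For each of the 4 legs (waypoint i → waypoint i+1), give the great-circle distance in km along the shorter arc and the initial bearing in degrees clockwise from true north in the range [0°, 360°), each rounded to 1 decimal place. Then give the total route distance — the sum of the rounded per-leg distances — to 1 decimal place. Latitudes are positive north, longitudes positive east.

Leg 1: dist=14385.8 km, bearing=188.6°
Leg 2: dist=9572.0 km, bearing=199.5°
Leg 3: dist=14323.5 km, bearing=131.4°
Leg 4: dist=10953.0 km, bearing=287.6°
Total: 49234.3 km

Leg 1: φ1=-0.4924202, φ2=-0.3829427, Δφ=0.1094775, Δλ=-3.0170180 rad; a=sin²(Δφ/2)+cosφ1·cosφ2·sin²(Δλ/2)=0.8171920927; c=2·atan2(√a, √(1-a))=2.258007949; dist=6371·c=14385.769 ≈ 14385.8 km; running total=14385.8 km
Leg 1 bearing: y=sinΔλ·cosφ2=-0.11525293, x=cosφ1·sinφ2-sinφ1·cosφ2·cosΔλ=-0.76437783; θ=atan2(y, x)=-171.4255° <0 so +360° → 188.5745° ≈ 188.6°
Leg 2: φ1=-0.3829427, φ2=-1.1143508, Δφ=-0.7314081, Δλ=-2.2826987 rad; a=sin²(Δφ/2)+cosφ1·cosφ2·sin²(Δλ/2)=0.4658416022; c=2·atan2(√a, √(1-a))=1.502426278; dist=6371·c=9571.958 ≈ 9572.0 km; running total=23957.8 km
Leg 2 bearing: y=sinΔλ·cosφ2=-0.33370864, x=cosφ1·sinφ2-sinφ1·cosφ2·cosΔλ=-0.94019751; θ=atan2(y, x)=-160.4585° <0 so +360° → 199.5415° ≈ 199.5°
Leg 3: φ1=-1.1143508, φ2=0.3420025, Δφ=1.4563533, Δλ=2.4726952 rad; a=sin²(Δφ/2)+cosφ1·cosφ2·sin²(Δλ/2)=0.8133967598; c=2·atan2(√a, √(1-a))=2.248227523; dist=6371·c=14323.458 ≈ 14323.5 km; running total=38281.3 km
Leg 3 bearing: y=sinΔλ·cosφ2=0.58420704, x=cosφ1·sinφ2-sinφ1·cosφ2·cosΔλ=-0.51558900; θ=atan2(y, x)=131.4299° ≈ 131.4°
Leg 4: φ1=0.3420025, φ2=0.2338671, Δφ=-0.1081354, Δλ=-1.8194953 rad; a=sin²(Δφ/2)+cosφ1·cosφ2·sin²(Δλ/2)=0.5739275892; c=2·atan2(√a, √(1-a))=1.719195589; dist=6371·c=10952.995 ≈ 10953.0 km; running total=49234.3 km
Leg 4 bearing: y=sinΔλ·cosφ2=-0.94284852, x=cosφ1·sinφ2-sinφ1·cosφ2·cosΔλ=0.29862268; θ=atan2(y, x)=-72.4258° <0 so +360° → 287.5742° ≈ 287.6°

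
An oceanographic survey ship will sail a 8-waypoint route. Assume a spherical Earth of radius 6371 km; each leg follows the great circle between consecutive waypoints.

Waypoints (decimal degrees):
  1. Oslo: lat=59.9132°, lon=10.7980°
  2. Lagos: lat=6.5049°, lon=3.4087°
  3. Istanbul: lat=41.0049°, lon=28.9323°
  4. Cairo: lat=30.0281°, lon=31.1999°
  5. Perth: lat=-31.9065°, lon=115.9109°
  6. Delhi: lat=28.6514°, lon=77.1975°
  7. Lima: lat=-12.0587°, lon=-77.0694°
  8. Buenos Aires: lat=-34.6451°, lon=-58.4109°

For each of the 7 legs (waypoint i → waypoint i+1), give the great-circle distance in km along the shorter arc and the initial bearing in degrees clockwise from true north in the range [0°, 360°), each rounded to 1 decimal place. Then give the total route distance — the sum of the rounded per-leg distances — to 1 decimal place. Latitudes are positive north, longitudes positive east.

Leg 1: φ1=1.0456826, φ2=0.1135319, Δφ=-0.9321507, Δλ=-0.1289676 rad; a=sin²(Δφ/2)+cosφ1·cosφ2·sin²(Δλ/2)=0.2040139594; c=2·atan2(√a, √(1-a))=0.937292802; dist=6371·c=5971.492 ≈ 5971.5 km; running total=5971.5 km
Leg 1 bearing: y=sinΔλ·cosφ2=-0.12778243, x=cosφ1·sinφ2-sinφ1·cosφ2·cosΔλ=-0.79576423; θ=atan2(y, x)=-170.8774° <0 so +360° → 189.1226° ≈ 189.1°
Leg 2: φ1=0.1135319, φ2=0.7156705, Δφ=0.6021386, Δλ=0.4454709 rad; a=sin²(Δφ/2)+cosφ1·cosφ2·sin²(Δλ/2)=0.1245239539; c=2·atan2(√a, √(1-a))=0.721293643; dist=6371·c=4595.362 ≈ 4595.4 km; running total=10566.9 km
Leg 2 bearing: y=sinΔλ·cosφ2=0.32516723, x=cosφ1·sinφ2-sinφ1·cosφ2·cosΔλ=0.57474971; θ=atan2(y, x)=29.4992° ≈ 29.5°
Leg 3: φ1=0.7156705, φ2=0.5240892, Δφ=-0.1915813, Δλ=0.0395771 rad; a=sin²(Δφ/2)+cosφ1·cosφ2·sin²(Δλ/2)=0.0094036327; c=2·atan2(√a, √(1-a))=0.194249917; dist=6371·c=1237.566 ≈ 1237.6 km; running total=11804.5 km
Leg 3 bearing: y=sinΔλ·cosφ2=0.03425611, x=cosφ1·sinφ2-sinφ1·cosφ2·cosΔλ=-0.18996667; θ=atan2(y, x)=169.7779° ≈ 169.8°
Leg 4: φ1=0.5240892, φ2=-0.5568735, Δφ=-1.0809627, Δλ=1.4784859 rad; a=sin²(Δφ/2)+cosφ1·cosφ2·sin²(Δλ/2)=0.5983712934; c=2·atan2(√a, √(1-a))=1.768830785; dist=6371·c=11269.221 ≈ 11269.2 km; running total=23073.7 km
Leg 4 bearing: y=sinΔλ·cosφ2=0.84529742, x=cosφ1·sinφ2-sinφ1·cosφ2·cosΔλ=-0.49675409; θ=atan2(y, x)=120.4414° ≈ 120.4°
Leg 5: φ1=-0.5568735, φ2=0.5000613, Δφ=1.0569347, Δλ=-0.6756763 rad; a=sin²(Δφ/2)+cosφ1·cosφ2·sin²(Δλ/2)=0.3360684405; c=2·atan2(√a, √(1-a))=1.236755549; dist=6371·c=7879.370 ≈ 7879.4 km; running total=30953.1 km
Leg 5 bearing: y=sinΔλ·cosφ2=-0.54884384, x=cosφ1·sinφ2-sinφ1·cosφ2·cosΔλ=0.76894487; θ=atan2(y, x)=-35.5178° <0 so +360° → 324.4822° ≈ 324.5°
Leg 6: φ1=0.5000613, φ2=-0.2104640, Δφ=-0.7105253, Δλ=-2.6924653 rad; a=sin²(Δφ/2)+cosφ1·cosφ2·sin²(Δλ/2)=0.9366246044; c=2·atan2(√a, √(1-a))=2.632627459; dist=6371·c=16772.470 ≈ 16772.5 km; running total=47725.6 km
Leg 6 bearing: y=sinΔλ·cosφ2=-0.42459900, x=cosφ1·sinφ2-sinφ1·cosφ2·cosΔλ=0.23906382; θ=atan2(y, x)=-60.6190° <0 so +360° → 299.3810° ≈ 299.4°
Leg 7: φ1=-0.2104640, φ2=-0.6046711, Δφ=-0.3942070, Δλ=0.3256523 rad; a=sin²(Δφ/2)+cosφ1·cosφ2·sin²(Δλ/2)=0.0594915885; c=2·atan2(√a, √(1-a))=0.492789064; dist=6371·c=3139.559 ≈ 3139.6 km; running total=50865.2 km
Leg 7 bearing: y=sinΔλ·cosφ2=0.26320033, x=cosφ1·sinφ2-sinφ1·cosφ2·cosΔλ=-0.39310933; θ=atan2(y, x)=146.1963° ≈ 146.2°

Leg 1: dist=5971.5 km, bearing=189.1°
Leg 2: dist=4595.4 km, bearing=29.5°
Leg 3: dist=1237.6 km, bearing=169.8°
Leg 4: dist=11269.2 km, bearing=120.4°
Leg 5: dist=7879.4 km, bearing=324.5°
Leg 6: dist=16772.5 km, bearing=299.4°
Leg 7: dist=3139.6 km, bearing=146.2°
Total: 50865.2 km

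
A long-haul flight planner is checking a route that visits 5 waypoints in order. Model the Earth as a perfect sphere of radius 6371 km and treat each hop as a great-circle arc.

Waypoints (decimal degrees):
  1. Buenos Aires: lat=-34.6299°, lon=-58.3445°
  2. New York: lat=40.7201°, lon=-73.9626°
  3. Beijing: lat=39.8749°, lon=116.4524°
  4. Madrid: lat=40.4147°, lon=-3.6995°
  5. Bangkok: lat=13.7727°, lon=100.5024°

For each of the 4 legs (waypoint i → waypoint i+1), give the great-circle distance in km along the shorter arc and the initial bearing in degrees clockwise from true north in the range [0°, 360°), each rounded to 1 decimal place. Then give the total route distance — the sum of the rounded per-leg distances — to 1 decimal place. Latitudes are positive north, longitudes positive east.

Leg 1: dist=8529.7 km, bearing=347.9°
Leg 2: dist=10991.5 km, bearing=351.9°
Leg 3: dist=9227.4 km, bearing=318.4°
Leg 4: dist=10180.1 km, bearing=70.4°
Total: 38928.7 km

Leg 1: φ1=-0.6044058, φ2=0.7106998, Δφ=1.3151056, Δλ=-0.2725873 rad; a=sin²(Δφ/2)+cosφ1·cosφ2·sin²(Δλ/2)=0.3850561859; c=2·atan2(√a, √(1-a))=1.338834110; dist=6371·c=8529.712 ≈ 8529.7 km; running total=8529.7 km
Leg 1 bearing: y=sinΔλ·cosφ2=-0.20404641, x=cosφ1·sinφ2-sinφ1·cosφ2·cosΔλ=0.95158643; θ=atan2(y, x)=-12.1025° <0 so +360° → 347.8975° ≈ 347.9°
Leg 2: φ1=0.7106998, φ2=0.6959483, Δφ=-0.0147515, Δλ=3.3233687 rad; a=sin²(Δφ/2)+cosφ1·cosφ2·sin²(Δλ/2)=0.5769144336; c=2·atan2(√a, √(1-a))=1.725238430; dist=6371·c=10991.494 ≈ 10991.5 km; running total=19521.2 km
Leg 2 bearing: y=sinΔλ·cosφ2=-0.13873632, x=cosφ1·sinφ2-sinφ1·cosφ2·cosΔλ=0.97830921; θ=atan2(y, x)=-8.0714° <0 so +360° → 351.9286° ≈ 351.9°
Leg 3: φ1=0.6959483, φ2=0.7053696, Δφ=0.0094213, Δλ=-2.0970463 rad; a=sin²(Δφ/2)+cosφ1·cosφ2·sin²(Δλ/2)=0.4389264250; c=2·atan2(√a, √(1-a))=1.448343382; dist=6371·c=9227.396 ≈ 9227.4 km; running total=28748.6 km
Leg 3 bearing: y=sinΔλ·cosφ2=-0.65835592, x=cosφ1·sinφ2-sinφ1·cosφ2·cosΔλ=0.74272980; θ=atan2(y, x)=-41.5538° <0 so +360° → 318.4462° ≈ 318.4°
Leg 4: φ1=0.7053696, φ2=0.2403790, Δφ=-0.4649906, Δλ=1.8186662 rad; a=sin²(Δφ/2)+cosφ1·cosφ2·sin²(Δλ/2)=0.5135395121; c=2·atan2(√a, √(1-a))=1.597878661; dist=6371·c=10180.085 ≈ 10180.1 km; running total=38928.7 km
Leg 4 bearing: y=sinΔλ·cosφ2=0.94156379, x=cosφ1·sinφ2-sinφ1·cosφ2·cosΔλ=0.33574449; θ=atan2(y, x)=70.3747° ≈ 70.4°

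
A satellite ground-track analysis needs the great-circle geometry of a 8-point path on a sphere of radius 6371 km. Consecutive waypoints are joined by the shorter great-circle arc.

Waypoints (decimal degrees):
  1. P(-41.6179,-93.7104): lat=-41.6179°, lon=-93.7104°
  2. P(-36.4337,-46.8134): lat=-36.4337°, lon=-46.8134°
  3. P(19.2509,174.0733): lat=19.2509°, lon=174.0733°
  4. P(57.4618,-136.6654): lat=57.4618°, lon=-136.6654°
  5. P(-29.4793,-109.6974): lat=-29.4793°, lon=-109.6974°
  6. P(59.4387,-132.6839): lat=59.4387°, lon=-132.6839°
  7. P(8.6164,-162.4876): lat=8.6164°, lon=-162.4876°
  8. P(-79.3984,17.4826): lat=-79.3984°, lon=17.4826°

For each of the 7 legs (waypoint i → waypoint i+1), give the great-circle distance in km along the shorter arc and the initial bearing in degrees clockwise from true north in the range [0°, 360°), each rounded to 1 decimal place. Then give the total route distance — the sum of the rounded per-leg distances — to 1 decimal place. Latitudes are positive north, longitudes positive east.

Leg 1: φ1=-0.7263694, φ2=-0.6358880, Δφ=0.0904814, Δλ=0.8185071 rad; a=sin²(Δφ/2)+cosφ1·cosφ2·sin²(Δλ/2)=0.0972844916; c=2·atan2(√a, √(1-a))=0.634393996; dist=6371·c=4041.724 ≈ 4041.7 km; running total=4041.7 km
Leg 1 bearing: y=sinΔλ·cosφ2=0.58741935, x=cosφ1·sinφ2-sinφ1·cosφ2·cosΔλ=-0.07886308; θ=atan2(y, x)=97.6464° ≈ 97.6°
Leg 2: φ1=-0.6358880, φ2=0.3359916, Δφ=0.9718796, Δλ=3.8552002 rad; a=sin²(Δφ/2)+cosφ1·cosφ2·sin²(Δλ/2)=0.8850195835; c=2·atan2(√a, √(1-a))=2.449698867; dist=6371·c=15607.031 ≈ 15607.0 km; running total=19648.7 km
Leg 2 bearing: y=sinΔλ·cosφ2=-0.61796456, x=cosφ1·sinφ2-sinφ1·cosφ2·cosΔλ=-0.15861741; θ=atan2(y, x)=-104.3957° <0 so +360° → 255.6043° ≈ 255.6°
Leg 3: φ1=0.3359916, φ2=1.0028976, Δφ=0.6669060, Δλ=-5.4234134 rad; a=sin²(Δφ/2)+cosφ1·cosφ2·sin²(Δλ/2)=0.1953302978; c=2·atan2(√a, √(1-a))=0.915569131; dist=6371·c=5833.091 ≈ 5833.1 km; running total=25481.8 km
Leg 3 bearing: y=sinΔλ·cosφ2=0.40753450, x=cosφ1·sinφ2-sinφ1·cosφ2·cosΔλ=0.68016257; θ=atan2(y, x)=30.9289° ≈ 30.9°
Leg 4: φ1=1.0028976, φ2=-0.5145108, Δφ=-1.5174085, Δλ=0.4706804 rad; a=sin²(Δφ/2)+cosφ1·cosφ2·sin²(Δλ/2)=0.4987762419; c=2·atan2(√a, √(1-a))=1.568348808; dist=6371·c=9991.950 ≈ 9992.0 km; running total=35473.8 km
Leg 4 bearing: y=sinΔλ·cosφ2=0.39478069, x=cosφ1·sinφ2-sinφ1·cosφ2·cosΔλ=-0.91877212; θ=atan2(y, x)=156.7476° ≈ 156.7°
Leg 5: φ1=-0.5145108, φ2=1.0374010, Δφ=1.5519119, Δλ=-0.4011901 rad; a=sin²(Δφ/2)+cosφ1·cosφ2·sin²(Δλ/2)=0.5081314850; c=2·atan2(√a, √(1-a))=1.587060014; dist=6371·c=10111.159 ≈ 10111.2 km; running total=45585.0 km
Leg 5 bearing: y=sinΔλ·cosφ2=-0.19856083, x=cosφ1·sinφ2-sinφ1·cosφ2·cosΔλ=0.97995363; θ=atan2(y, x)=-11.4543° <0 so +360° → 348.5457° ≈ 348.5°
Leg 6: φ1=1.0374010, φ2=0.1503845, Δφ=-0.8870165, Δλ=-0.5201727 rad; a=sin²(Δφ/2)+cosφ1·cosφ2·sin²(Δλ/2)=0.2173828028; c=2·atan2(√a, √(1-a))=0.970078962; dist=6371·c=6180.373 ≈ 6180.4 km; running total=51765.4 km
Leg 6 bearing: y=sinΔλ·cosφ2=-0.49142029, x=cosφ1·sinφ2-sinφ1·cosφ2·cosΔλ=-0.66258296; θ=atan2(y, x)=-143.4366° <0 so +360° → 216.5634° ≈ 216.6°
Leg 7: φ1=0.1503845, φ2=-1.3857635, Δφ=-1.5361481, Δλ=3.1410725 rad; a=sin²(Δφ/2)+cosφ1·cosφ2·sin²(Δλ/2)=0.6645816452; c=2·atan2(√a, √(1-a))=1.906213676; dist=6371·c=12144.487 ≈ 12144.5 km; running total=63909.9 km
Leg 7 bearing: y=sinΔλ·cosφ2=0.00009569, x=cosφ1·sinφ2-sinφ1·cosφ2·cosΔλ=-0.94427301; θ=atan2(y, x)=179.9942° ≈ 180.0°

Leg 1: dist=4041.7 km, bearing=97.6°
Leg 2: dist=15607.0 km, bearing=255.6°
Leg 3: dist=5833.1 km, bearing=30.9°
Leg 4: dist=9992.0 km, bearing=156.7°
Leg 5: dist=10111.2 km, bearing=348.5°
Leg 6: dist=6180.4 km, bearing=216.6°
Leg 7: dist=12144.5 km, bearing=180.0°
Total: 63909.9 km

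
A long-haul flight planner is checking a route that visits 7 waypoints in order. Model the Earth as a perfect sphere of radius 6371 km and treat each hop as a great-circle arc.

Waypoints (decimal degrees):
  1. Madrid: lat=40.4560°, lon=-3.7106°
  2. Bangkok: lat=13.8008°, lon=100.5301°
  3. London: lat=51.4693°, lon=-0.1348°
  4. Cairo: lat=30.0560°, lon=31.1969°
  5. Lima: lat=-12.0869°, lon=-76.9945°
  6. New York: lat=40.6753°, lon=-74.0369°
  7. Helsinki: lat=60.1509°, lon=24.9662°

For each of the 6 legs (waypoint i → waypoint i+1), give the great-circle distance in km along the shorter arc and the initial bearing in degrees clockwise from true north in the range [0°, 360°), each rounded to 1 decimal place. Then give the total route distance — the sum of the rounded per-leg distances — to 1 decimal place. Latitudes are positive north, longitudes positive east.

Leg 1: φ1=0.7060904, φ2=0.2408694, Δφ=-0.4652210, Δλ=1.8193434 rad; a=sin²(Δφ/2)+cosφ1·cosφ2·sin²(Δλ/2)=0.5134955964; c=2·atan2(√a, √(1-a))=1.597790798; dist=6371·c=10179.525 ≈ 10179.5 km; running total=10179.5 km
Leg 1 bearing: y=sinΔλ·cosφ2=0.94128892, x=cosφ1·sinφ2-sinφ1·cosφ2·cosΔλ=0.33652138; θ=atan2(y, x)=70.3275° ≈ 70.3°
Leg 2: φ1=0.2408694, φ2=0.8983087, Δφ=0.6574393, Δλ=-1.7569339 rad; a=sin²(Δφ/2)+cosφ1·cosφ2·sin²(Δλ/2)=0.4626728326; c=2·atan2(√a, √(1-a))=1.496072473; dist=6371·c=9531.478 ≈ 9531.5 km; running total=19711.0 km
Leg 2 bearing: y=sinΔλ·cosφ2=-0.61217354, x=cosφ1·sinφ2-sinφ1·cosφ2·cosΔλ=0.78719139; θ=atan2(y, x)=-37.8711° <0 so +360° → 322.1289° ≈ 322.1°
Leg 3: φ1=0.8983087, φ2=0.5245762, Δφ=-0.3737326, Δλ=0.5468413 rad; a=sin²(Δφ/2)+cosφ1·cosφ2·sin²(Δλ/2)=0.0738278307; c=2·atan2(√a, √(1-a))=0.550344628; dist=6371·c=3506.246 ≈ 3506.2 km; running total=23217.2 km
Leg 3 bearing: y=sinΔλ·cosφ2=0.45007176, x=cosφ1·sinφ2-sinφ1·cosφ2·cosΔλ=-0.26635416; θ=atan2(y, x)=120.6172° ≈ 120.6°
Leg 4: φ1=0.5245762, φ2=-0.2109562, Δφ=-0.7355324, Δλ=-1.8882962 rad; a=sin²(Δφ/2)+cosφ1·cosφ2·sin²(Δλ/2)=0.6845490737; c=2·atan2(√a, √(1-a))=1.948834790; dist=6371·c=12416.026 ≈ 12416.0 km; running total=35633.2 km
Leg 4 bearing: y=sinΔλ·cosφ2=-0.92895808, x=cosφ1·sinφ2-sinφ1·cosφ2·cosΔλ=-0.02834496; θ=atan2(y, x)=-91.7477° <0 so +360° → 268.2523° ≈ 268.3°
Leg 5: φ1=-0.2109562, φ2=0.7099179, Δφ=0.9208741, Δλ=0.0516199 rad; a=sin²(Δφ/2)+cosφ1·cosφ2·sin²(Δλ/2)=0.1979316697; c=2·atan2(√a, √(1-a))=0.922114303; dist=6371·c=5874.790 ≈ 5874.8 km; running total=41508.0 km
Leg 5 bearing: y=sinΔλ·cosφ2=0.03913191, x=cosφ1·sinφ2-sinφ1·cosφ2·cosΔλ=0.79591934; θ=atan2(y, x)=2.8147° ≈ 2.8°
Leg 6: φ1=0.7099179, φ2=1.0498313, Δφ=0.3399133, Δλ=1.7279301 rad; a=sin²(Δφ/2)+cosφ1·cosφ2·sin²(Δλ/2)=0.2468817485; c=2·atan2(√a, √(1-a))=1.039981162; dist=6371·c=6625.720 ≈ 6625.7 km; running total=48133.7 km
Leg 6 bearing: y=sinΔλ·cosφ2=0.49158548, x=cosφ1·sinφ2-sinφ1·cosφ2·cosΔλ=0.70856780; θ=atan2(y, x)=34.7519° ≈ 34.8°

Leg 1: dist=10179.5 km, bearing=70.3°
Leg 2: dist=9531.5 km, bearing=322.1°
Leg 3: dist=3506.2 km, bearing=120.6°
Leg 4: dist=12416.0 km, bearing=268.3°
Leg 5: dist=5874.8 km, bearing=2.8°
Leg 6: dist=6625.7 km, bearing=34.8°
Total: 48133.7 km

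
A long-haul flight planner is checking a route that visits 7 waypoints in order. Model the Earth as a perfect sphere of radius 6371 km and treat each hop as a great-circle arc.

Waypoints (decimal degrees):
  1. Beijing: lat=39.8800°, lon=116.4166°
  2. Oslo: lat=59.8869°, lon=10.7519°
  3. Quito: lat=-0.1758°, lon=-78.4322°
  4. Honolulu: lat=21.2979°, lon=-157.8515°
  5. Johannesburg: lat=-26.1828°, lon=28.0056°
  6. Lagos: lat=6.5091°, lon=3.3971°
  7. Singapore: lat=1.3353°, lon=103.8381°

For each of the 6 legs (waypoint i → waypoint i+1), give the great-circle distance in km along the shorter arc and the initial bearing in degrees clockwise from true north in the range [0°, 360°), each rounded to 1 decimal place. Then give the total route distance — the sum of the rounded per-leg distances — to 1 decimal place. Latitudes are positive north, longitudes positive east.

Leg 1: dist=7028.8 km, bearing=327.2°
Leg 2: dist=9978.9 km, bearing=269.2°
Leg 3: dist=8919.4 km, bearing=291.7°
Leg 4: dist=19208.8 km, bearing=226.5°
Leg 5: dist=4501.4 km, bearing=320.4°
Leg 6: dist=11143.5 km, bearing=87.5°
Total: 60780.8 km

Leg 1: φ1=0.6960373, φ2=1.0452236, Δφ=0.3491863, Δλ=-1.8441969 rad; a=sin²(Δφ/2)+cosφ1·cosφ2·sin²(Δλ/2)=0.2746542537; c=2·atan2(√a, √(1-a))=1.103256513; dist=6371·c=7028.847 ≈ 7028.8 km; running total=7028.8 km
Leg 1 bearing: y=sinΔλ·cosφ2=-0.48307421, x=cosφ1·sinφ2-sinφ1·cosφ2·cosΔλ=0.75067735; θ=atan2(y, x)=-32.7620° <0 so +360° → 327.2380° ≈ 327.2°
Leg 2: φ1=1.0452236, φ2=-0.0030683, Δφ=-1.0482919, Δλ=-1.5565562 rad; a=sin²(Δφ/2)+cosφ1·cosφ2·sin²(Δλ/2)=0.4977550265; c=2·atan2(√a, √(1-a))=1.566306365; dist=6371·c=9978.938 ≈ 9978.9 km; running total=17007.7 km
Leg 2 bearing: y=sinΔλ·cosφ2=-0.99989390, x=cosφ1·sinφ2-sinφ1·cosφ2·cosΔλ=-0.01385716; θ=atan2(y, x)=-90.7940° <0 so +360° → 269.2060° ≈ 269.2°
Leg 3: φ1=-0.0030683, φ2=0.3717185, Δφ=0.3747868, Δλ=-1.3861283 rad; a=sin²(Δφ/2)+cosφ1·cosφ2·sin²(Δλ/2)=0.4150177236; c=2·atan2(√a, √(1-a))=1.400002628; dist=6371·c=8919.417 ≈ 8919.4 km; running total=25927.1 km
Leg 3 bearing: y=sinΔλ·cosφ2=-0.91586301, x=cosφ1·sinφ2-sinφ1·cosφ2·cosΔλ=0.36374029; θ=atan2(y, x)=-68.3392° <0 so +360° → 291.6608° ≈ 291.7°
Leg 4: φ1=0.3717185, φ2=-0.4569761, Δφ=-0.8286945, Δλ=3.2438183 rad; a=sin²(Δφ/2)+cosφ1·cosφ2·sin²(Δλ/2)=0.9960014497; c=2·atan2(√a, √(1-a))=3.015040038; dist=6371·c=19208.820 ≈ 19208.8 km; running total=45135.9 km
Leg 4 bearing: y=sinΔλ·cosφ2=-0.09157670, x=cosφ1·sinφ2-sinφ1·cosφ2·cosΔλ=-0.08685595; θ=atan2(y, x)=-133.4845° <0 so +360° → 226.5155° ≈ 226.5°
Leg 5: φ1=-0.4569761, φ2=0.1136052, Δφ=0.5705813, Δλ=-0.4294993 rad; a=sin²(Δφ/2)+cosφ1·cosφ2·sin²(Δλ/2)=0.1196967839; c=2·atan2(√a, √(1-a))=0.706549619; dist=6371·c=4501.428 ≈ 4501.4 km; running total=49637.3 km
Leg 5 bearing: y=sinΔλ·cosφ2=-0.41373140, x=cosφ1·sinφ2-sinφ1·cosφ2·cosΔλ=0.50030409; θ=atan2(y, x)=-39.5894° <0 so +360° → 320.4106° ≈ 320.4°
Leg 6: φ1=0.1136052, φ2=0.0233054, Δφ=-0.0902998, Δλ=1.7530262 rad; a=sin²(Δφ/2)+cosφ1·cosφ2·sin²(Δλ/2)=0.5886820812; c=2·atan2(√a, √(1-a))=1.749103827; dist=6371·c=11143.540 ≈ 11143.5 km; running total=60780.8 km
Leg 6 bearing: y=sinΔλ·cosφ2=0.98317498, x=cosφ1·sinφ2-sinφ1·cosφ2·cosΔλ=0.04369109; θ=atan2(y, x)=87.4555° ≈ 87.5°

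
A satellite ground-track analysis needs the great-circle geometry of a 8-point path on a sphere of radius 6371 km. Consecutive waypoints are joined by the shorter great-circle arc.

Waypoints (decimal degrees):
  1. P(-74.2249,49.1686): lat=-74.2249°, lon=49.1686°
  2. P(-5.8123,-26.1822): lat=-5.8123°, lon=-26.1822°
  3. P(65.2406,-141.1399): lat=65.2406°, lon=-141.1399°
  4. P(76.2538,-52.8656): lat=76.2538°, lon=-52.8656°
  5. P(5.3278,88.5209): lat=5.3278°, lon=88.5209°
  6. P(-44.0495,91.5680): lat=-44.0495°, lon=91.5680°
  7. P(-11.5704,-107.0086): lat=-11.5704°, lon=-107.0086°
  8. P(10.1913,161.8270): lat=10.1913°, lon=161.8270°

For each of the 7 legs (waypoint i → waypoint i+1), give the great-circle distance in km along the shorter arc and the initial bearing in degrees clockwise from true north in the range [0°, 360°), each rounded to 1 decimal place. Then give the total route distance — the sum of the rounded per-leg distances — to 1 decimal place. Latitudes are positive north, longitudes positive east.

Leg 1: φ1=-1.2954689, φ2=-0.1014438, Δφ=1.1940251, Δλ=-1.3151196 rad; a=sin²(Δφ/2)+cosφ1·cosφ2·sin²(Δλ/2)=0.4170719100; c=2·atan2(√a, √(1-a))=1.404170174; dist=6371·c=8945.968 ≈ 8946.0 km; running total=8946.0 km
Leg 1 bearing: y=sinΔλ·cosφ2=-0.96251847, x=cosφ1·sinφ2-sinφ1·cosφ2·cosΔλ=0.21459243; θ=atan2(y, x)=-77.4315° <0 so +360° → 282.5685° ≈ 282.6°
Leg 2: φ1=-0.1014438, φ2=1.1386633, Δφ=1.2401070, Δλ=-2.0063904 rad; a=sin²(Δφ/2)+cosφ1·cosφ2·sin²(Δλ/2)=0.6338840135; c=2·atan2(√a, √(1-a))=1.841872044; dist=6371·c=11734.567 ≈ 11734.6 km; running total=20680.6 km
Leg 2 bearing: y=sinΔλ·cosφ2=-0.37970017, x=cosφ1·sinφ2-sinφ1·cosφ2·cosΔλ=0.88551006; θ=atan2(y, x)=-23.2093° <0 so +360° → 336.7907° ≈ 336.8°
Leg 3: φ1=1.1386633, φ2=1.3308799, Δφ=0.1922166, Δλ=1.5406772 rad; a=sin²(Δφ/2)+cosφ1·cosφ2·sin²(Δλ/2)=0.0574689019; c=2·atan2(√a, √(1-a))=0.484168713; dist=6371·c=3084.639 ≈ 3084.6 km; running total=23765.2 km
Leg 3 bearing: y=sinΔλ·cosφ2=0.23751370, x=cosφ1·sinφ2-sinφ1·cosφ2·cosΔλ=0.40031507; θ=atan2(y, x)=30.6814° ≈ 30.7°
Leg 4: φ1=1.3308799, φ2=0.0929877, Δφ=-1.2378922, Δλ=2.4676599 rad; a=sin²(Δφ/2)+cosφ1·cosφ2·sin²(Δλ/2)=0.5473373964; c=2·atan2(√a, √(1-a))=1.665613127; dist=6371·c=10611.621 ≈ 10611.6 km; running total=34376.8 km
Leg 4 bearing: y=sinΔλ·cosφ2=0.62136762, x=cosφ1·sinφ2-sinφ1·cosφ2·cosΔλ=0.77777823; θ=atan2(y, x)=38.6214° ≈ 38.6°
Leg 5: φ1=0.0929877, φ2=-0.7688088, Δφ=-0.8617965, Δλ=0.0531819 rad; a=sin²(Δφ/2)+cosφ1·cosφ2·sin²(Δλ/2)=0.1749684001; c=2·atan2(√a, √(1-a))=0.863128722; dist=6371·c=5498.993 ≈ 5499.0 km; running total=39875.8 km
Leg 5 bearing: y=sinΔλ·cosφ2=0.03820593, x=cosφ1·sinφ2-sinφ1·cosφ2·cosΔλ=-0.75891906; θ=atan2(y, x)=177.1180° ≈ 177.1°
Leg 6: φ1=-0.7688088, φ2=-0.2019416, Δφ=0.5668672, Δλ=-3.4658155 rad; a=sin²(Δφ/2)+cosφ1·cosφ2·sin²(Δλ/2)=0.7639970133; c=2·atan2(√a, √(1-a))=2.127033095; dist=6371·c=13551.328 ≈ 13551.3 km; running total=53427.1 km
Leg 6 bearing: y=sinΔλ·cosφ2=0.31209850, x=cosφ1·sinφ2-sinφ1·cosφ2·cosΔλ=-0.78982076; θ=atan2(y, x)=158.4385° ≈ 158.4°
Leg 7: φ1=-0.2019416, φ2=0.1778717, Δφ=0.3798133, Δλ=4.6920664 rad; a=sin²(Δφ/2)+cosφ1·cosφ2·sin²(Δλ/2)=0.5275412000; c=2·atan2(√a, √(1-a))=1.625906619; dist=6371·c=10358.651 ≈ 10358.7 km; running total=63785.8 km
Leg 7 bearing: y=sinΔλ·cosφ2=-0.98401925, x=cosφ1·sinφ2-sinφ1·cosφ2·cosΔλ=0.16932824; θ=atan2(y, x)=-80.2363° <0 so +360° → 279.7637° ≈ 279.8°

Leg 1: dist=8946.0 km, bearing=282.6°
Leg 2: dist=11734.6 km, bearing=336.8°
Leg 3: dist=3084.6 km, bearing=30.7°
Leg 4: dist=10611.6 km, bearing=38.6°
Leg 5: dist=5499.0 km, bearing=177.1°
Leg 6: dist=13551.3 km, bearing=158.4°
Leg 7: dist=10358.7 km, bearing=279.8°
Total: 63785.8 km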